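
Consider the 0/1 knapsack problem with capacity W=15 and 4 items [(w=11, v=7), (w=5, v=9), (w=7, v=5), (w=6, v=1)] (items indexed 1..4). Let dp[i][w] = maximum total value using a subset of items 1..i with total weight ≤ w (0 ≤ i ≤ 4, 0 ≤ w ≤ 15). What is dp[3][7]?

9

i\w   0   1   2   3   4   5   6   7   8   9  10  11  12  13  14  15
  0   0   0   0   0   0   0   0   0   0   0   0   0   0   0   0   0
  1   0   0   0   0   0   0   0   0   0   0   0   7   7   7   7   7
  2   0   0   0   0   0   9   9   9   9   9   9   9   9   9   9   9
  3   0   0   0   0   0   9   9   9   9   9   9   9  14  14  14  14
  4   0   0   0   0   0   9   9   9   9   9   9  10  14  14  14  14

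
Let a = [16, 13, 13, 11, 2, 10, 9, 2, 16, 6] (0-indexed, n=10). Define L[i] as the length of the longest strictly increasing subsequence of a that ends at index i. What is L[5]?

2

   i    0    1    2    3    4    5    6    7    8    9
a[i]   16   13   13   11    2   10    9    2   16    6
L[i]    1    1    1    1    1    2    2    1    3    2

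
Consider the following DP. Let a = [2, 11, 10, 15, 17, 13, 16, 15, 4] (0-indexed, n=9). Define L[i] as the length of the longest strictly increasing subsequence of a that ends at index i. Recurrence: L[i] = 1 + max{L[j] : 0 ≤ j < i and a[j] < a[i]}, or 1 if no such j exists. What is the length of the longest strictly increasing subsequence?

4

   i    0    1    2    3    4    5    6    7    8
a[i]    2   11   10   15   17   13   16   15    4
L[i]    1    2    2    3    4    3    4    4    2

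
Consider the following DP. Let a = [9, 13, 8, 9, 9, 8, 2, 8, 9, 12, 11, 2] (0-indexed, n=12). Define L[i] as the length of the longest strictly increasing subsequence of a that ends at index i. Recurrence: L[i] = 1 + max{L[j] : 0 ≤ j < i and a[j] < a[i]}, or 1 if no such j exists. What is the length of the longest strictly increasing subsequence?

4

   i    0    1    2    3    4    5    6    7    8    9   10   11
a[i]    9   13    8    9    9    8    2    8    9   12   11    2
L[i]    1    2    1    2    2    1    1    2    3    4    4    1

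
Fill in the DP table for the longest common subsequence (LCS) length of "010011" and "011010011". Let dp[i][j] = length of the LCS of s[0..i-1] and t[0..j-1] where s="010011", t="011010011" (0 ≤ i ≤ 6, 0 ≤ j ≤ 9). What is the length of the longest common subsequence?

6

   ''  0  1  1  0  1  0  0  1  1
''  0  0  0  0  0  0  0  0  0  0
 0  0  1  1  1  1  1  1  1  1  1
 1  0  1  2  2  2  2  2  2  2  2
 0  0  1  2  2  3  3  3  3  3  3
 0  0  1  2  2  3  3  4  4  4  4
 1  0  1  2  3  3  4  4  4  5  5
 1  0  1  2  3  3  4  4  4  5  6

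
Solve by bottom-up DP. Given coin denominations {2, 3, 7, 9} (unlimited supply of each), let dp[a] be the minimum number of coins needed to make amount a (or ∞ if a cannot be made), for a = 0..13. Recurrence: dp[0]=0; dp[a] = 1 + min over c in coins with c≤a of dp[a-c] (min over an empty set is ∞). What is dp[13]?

 a  0  1  2  3  4  5  6  7  8  9 10 11 12 13
dp  0  -  1  1  2  2  2  1  3  1  2  2  2  3
(- denotes ∞ / unreachable)

3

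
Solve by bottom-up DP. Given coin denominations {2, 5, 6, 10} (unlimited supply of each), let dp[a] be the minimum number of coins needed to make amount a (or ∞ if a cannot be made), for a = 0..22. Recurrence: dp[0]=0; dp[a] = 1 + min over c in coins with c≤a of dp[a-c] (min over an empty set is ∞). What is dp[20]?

2

 a  0  1  2  3  4  5  6  7  8  9 10 11 12 13 14 15 16 17 18 19 20 21 22
dp  0  -  1  -  2  1  1  2  2  3  1  2  2  3  3  2  2  3  3  4  2  3  3
(- denotes ∞ / unreachable)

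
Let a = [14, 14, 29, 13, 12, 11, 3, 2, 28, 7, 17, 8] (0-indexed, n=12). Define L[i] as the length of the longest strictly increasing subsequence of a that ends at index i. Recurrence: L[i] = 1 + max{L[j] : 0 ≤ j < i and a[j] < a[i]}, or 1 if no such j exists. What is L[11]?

   i    0    1    2    3    4    5    6    7    8    9   10   11
a[i]   14   14   29   13   12   11    3    2   28    7   17    8
L[i]    1    1    2    1    1    1    1    1    2    2    3    3

3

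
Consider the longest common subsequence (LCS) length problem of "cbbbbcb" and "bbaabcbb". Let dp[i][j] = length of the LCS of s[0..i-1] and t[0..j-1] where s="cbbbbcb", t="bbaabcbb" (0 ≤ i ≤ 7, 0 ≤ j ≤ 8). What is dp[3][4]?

2

   ''  b  b  a  a  b  c  b  b
''  0  0  0  0  0  0  0  0  0
 c  0  0  0  0  0  0  1  1  1
 b  0  1  1  1  1  1  1  2  2
 b  0  1  2  2  2  2  2  2  3
 b  0  1  2  2  2  3  3  3  3
 b  0  1  2  2  2  3  3  4  4
 c  0  1  2  2  2  3  4  4  4
 b  0  1  2  2  2  3  4  5  5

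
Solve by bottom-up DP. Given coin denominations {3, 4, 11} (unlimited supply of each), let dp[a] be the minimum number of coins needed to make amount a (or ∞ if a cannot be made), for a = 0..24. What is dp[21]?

 a  0  1  2  3  4  5  6  7  8  9 10 11 12 13 14 15 16 17 18 19 20 21 22 23 24
dp  0  -  -  1  1  -  2  2  2  3  3  1  3  4  2  2  4  3  3  3  4  4  2  4  5
(- denotes ∞ / unreachable)

4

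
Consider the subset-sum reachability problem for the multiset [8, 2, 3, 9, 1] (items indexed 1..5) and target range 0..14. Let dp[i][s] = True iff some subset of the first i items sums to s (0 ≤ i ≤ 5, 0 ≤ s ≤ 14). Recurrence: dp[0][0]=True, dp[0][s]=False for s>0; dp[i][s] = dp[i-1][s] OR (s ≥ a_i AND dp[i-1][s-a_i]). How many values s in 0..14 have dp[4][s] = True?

i\s   0   1   2   3   4   5   6   7   8   9  10  11  12  13  14
  0   T   F   F   F   F   F   F   F   F   F   F   F   F   F   F
  1   T   F   F   F   F   F   F   F   T   F   F   F   F   F   F
  2   T   F   T   F   F   F   F   F   T   F   T   F   F   F   F
  3   T   F   T   T   F   T   F   F   T   F   T   T   F   T   F
  4   T   F   T   T   F   T   F   F   T   T   T   T   T   T   T
  5   T   T   T   T   T   T   T   F   T   T   T   T   T   T   T

11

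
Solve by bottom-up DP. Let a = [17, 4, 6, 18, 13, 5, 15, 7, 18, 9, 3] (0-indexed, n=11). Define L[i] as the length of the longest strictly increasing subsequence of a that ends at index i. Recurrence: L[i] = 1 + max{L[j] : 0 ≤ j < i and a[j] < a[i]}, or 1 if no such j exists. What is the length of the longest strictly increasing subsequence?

5

   i    0    1    2    3    4    5    6    7    8    9   10
a[i]   17    4    6   18   13    5   15    7   18    9    3
L[i]    1    1    2    3    3    2    4    3    5    4    1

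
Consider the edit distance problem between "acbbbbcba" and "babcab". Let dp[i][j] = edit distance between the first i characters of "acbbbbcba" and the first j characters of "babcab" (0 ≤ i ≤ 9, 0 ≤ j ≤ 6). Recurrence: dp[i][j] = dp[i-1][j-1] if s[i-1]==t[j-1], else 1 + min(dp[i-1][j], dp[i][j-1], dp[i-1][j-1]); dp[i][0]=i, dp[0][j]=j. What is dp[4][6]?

3

   ''  b  a  b  c  a  b
''  0  1  2  3  4  5  6
 a  1  1  1  2  3  4  5
 c  2  2  2  2  2  3  4
 b  3  2  3  2  3  3  3
 b  4  3  3  3  3  4  3
 b  5  4  4  3  4  4  4
 b  6  5  5  4  4  5  4
 c  7  6  6  5  4  5  5
 b  8  7  7  6  5  5  5
 a  9  8  7  7  6  5  6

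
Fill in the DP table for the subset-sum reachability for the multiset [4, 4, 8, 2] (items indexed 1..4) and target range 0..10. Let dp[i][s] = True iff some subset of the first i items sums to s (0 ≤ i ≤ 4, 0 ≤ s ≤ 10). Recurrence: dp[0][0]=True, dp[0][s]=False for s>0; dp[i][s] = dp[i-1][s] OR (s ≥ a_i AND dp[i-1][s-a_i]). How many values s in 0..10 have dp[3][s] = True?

3

i\s   0   1   2   3   4   5   6   7   8   9  10
  0   T   F   F   F   F   F   F   F   F   F   F
  1   T   F   F   F   T   F   F   F   F   F   F
  2   T   F   F   F   T   F   F   F   T   F   F
  3   T   F   F   F   T   F   F   F   T   F   F
  4   T   F   T   F   T   F   T   F   T   F   T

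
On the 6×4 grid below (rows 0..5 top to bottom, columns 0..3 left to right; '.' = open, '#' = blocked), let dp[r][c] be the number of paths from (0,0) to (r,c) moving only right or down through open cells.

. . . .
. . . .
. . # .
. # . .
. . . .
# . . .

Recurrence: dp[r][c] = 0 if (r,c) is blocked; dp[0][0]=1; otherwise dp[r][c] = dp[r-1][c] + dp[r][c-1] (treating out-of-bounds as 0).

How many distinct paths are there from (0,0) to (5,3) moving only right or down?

r\c   0   1   2   3
  0   1   1   1   1
  1   1   2   3   4
  2   1   3   0   4
  3   1   0   0   4
  4   1   1   1   5
  5   0   1   2   7

7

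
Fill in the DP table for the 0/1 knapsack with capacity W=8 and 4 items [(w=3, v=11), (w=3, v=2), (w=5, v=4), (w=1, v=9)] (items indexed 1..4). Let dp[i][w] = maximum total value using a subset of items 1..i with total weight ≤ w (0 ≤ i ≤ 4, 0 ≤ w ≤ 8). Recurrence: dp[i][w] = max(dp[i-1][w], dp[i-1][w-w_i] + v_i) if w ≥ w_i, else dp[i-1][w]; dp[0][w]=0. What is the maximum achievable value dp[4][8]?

i\w   0   1   2   3   4   5   6   7   8
  0   0   0   0   0   0   0   0   0   0
  1   0   0   0  11  11  11  11  11  11
  2   0   0   0  11  11  11  13  13  13
  3   0   0   0  11  11  11  13  13  15
  4   0   9   9  11  20  20  20  22  22

22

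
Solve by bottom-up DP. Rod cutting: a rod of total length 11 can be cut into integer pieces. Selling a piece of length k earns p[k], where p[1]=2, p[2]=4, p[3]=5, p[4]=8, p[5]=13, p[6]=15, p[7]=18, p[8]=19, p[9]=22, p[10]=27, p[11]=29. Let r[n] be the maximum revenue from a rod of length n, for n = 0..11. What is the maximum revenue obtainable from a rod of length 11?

   n    0    1    2    3    4    5    6    7    8    9   10   11
r[n]    0    2    4    6    8   13   15   18   20   22   27   29

29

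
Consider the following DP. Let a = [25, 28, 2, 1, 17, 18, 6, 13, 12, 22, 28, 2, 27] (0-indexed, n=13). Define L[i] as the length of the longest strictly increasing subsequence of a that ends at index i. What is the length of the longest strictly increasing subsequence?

   i    0    1    2    3    4    5    6    7    8    9   10   11   12
a[i]   25   28    2    1   17   18    6   13   12   22   28    2   27
L[i]    1    2    1    1    2    3    2    3    3    4    5    2    5

5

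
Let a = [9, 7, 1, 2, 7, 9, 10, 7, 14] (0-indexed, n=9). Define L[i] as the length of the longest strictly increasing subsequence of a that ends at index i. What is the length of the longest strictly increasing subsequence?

6

   i    0    1    2    3    4    5    6    7    8
a[i]    9    7    1    2    7    9   10    7   14
L[i]    1    1    1    2    3    4    5    3    6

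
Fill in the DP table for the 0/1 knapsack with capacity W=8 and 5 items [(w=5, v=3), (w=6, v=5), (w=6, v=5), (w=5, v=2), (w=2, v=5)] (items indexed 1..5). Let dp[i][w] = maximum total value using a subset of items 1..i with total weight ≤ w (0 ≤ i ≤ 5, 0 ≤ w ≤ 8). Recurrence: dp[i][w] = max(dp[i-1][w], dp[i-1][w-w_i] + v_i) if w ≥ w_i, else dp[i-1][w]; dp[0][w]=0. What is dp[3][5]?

i\w   0   1   2   3   4   5   6   7   8
  0   0   0   0   0   0   0   0   0   0
  1   0   0   0   0   0   3   3   3   3
  2   0   0   0   0   0   3   5   5   5
  3   0   0   0   0   0   3   5   5   5
  4   0   0   0   0   0   3   5   5   5
  5   0   0   5   5   5   5   5   8  10

3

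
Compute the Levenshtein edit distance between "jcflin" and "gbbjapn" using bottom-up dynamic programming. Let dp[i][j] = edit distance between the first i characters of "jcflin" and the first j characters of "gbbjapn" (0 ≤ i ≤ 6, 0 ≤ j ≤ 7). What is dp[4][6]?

   ''  g  b  b  j  a  p  n
''  0  1  2  3  4  5  6  7
 j  1  1  2  3  3  4  5  6
 c  2  2  2  3  4  4  5  6
 f  3  3  3  3  4  5  5  6
 l  4  4  4  4  4  5  6  6
 i  5  5  5  5  5  5  6  7
 n  6  6  6  6  6  6  6  6

6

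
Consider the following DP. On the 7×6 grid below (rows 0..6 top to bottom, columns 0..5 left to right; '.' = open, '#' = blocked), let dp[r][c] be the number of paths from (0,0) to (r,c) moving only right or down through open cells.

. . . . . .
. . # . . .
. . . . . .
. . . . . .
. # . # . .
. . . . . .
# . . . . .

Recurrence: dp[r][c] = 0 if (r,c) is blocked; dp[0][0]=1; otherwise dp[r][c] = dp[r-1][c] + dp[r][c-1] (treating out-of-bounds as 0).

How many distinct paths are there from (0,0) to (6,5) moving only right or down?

110

r\c   0   1   2   3   4   5
  0   1   1   1   1   1   1
  1   1   2   0   1   2   3
  2   1   3   3   4   6   9
  3   1   4   7  11  17  26
  4   1   0   7   0  17  43
  5   1   1   8   8  25  68
  6   0   1   9  17  42 110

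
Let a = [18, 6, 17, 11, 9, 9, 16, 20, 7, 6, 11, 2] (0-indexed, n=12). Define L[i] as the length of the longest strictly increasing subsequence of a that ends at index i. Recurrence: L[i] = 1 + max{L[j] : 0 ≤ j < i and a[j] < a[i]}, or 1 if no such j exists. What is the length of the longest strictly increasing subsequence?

   i    0    1    2    3    4    5    6    7    8    9   10   11
a[i]   18    6   17   11    9    9   16   20    7    6   11    2
L[i]    1    1    2    2    2    2    3    4    2    1    3    1

4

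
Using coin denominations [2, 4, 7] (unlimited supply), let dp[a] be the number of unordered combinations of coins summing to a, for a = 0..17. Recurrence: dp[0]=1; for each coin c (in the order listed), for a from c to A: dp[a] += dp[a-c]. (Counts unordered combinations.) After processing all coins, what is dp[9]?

1

after  coin     0     1     2     3     4     5     6     7     8     9    10    11    12    13    14    15    16    17
          2     1     0     1     0     1     0     1     0     1     0     1     0     1     0     1     0     1     0
          4     1     0     1     0     2     0     2     0     3     0     3     0     4     0     4     0     5     0
          7     1     0     1     0     2     0     2     1     3     1     3     2     4     2     5     3     6     3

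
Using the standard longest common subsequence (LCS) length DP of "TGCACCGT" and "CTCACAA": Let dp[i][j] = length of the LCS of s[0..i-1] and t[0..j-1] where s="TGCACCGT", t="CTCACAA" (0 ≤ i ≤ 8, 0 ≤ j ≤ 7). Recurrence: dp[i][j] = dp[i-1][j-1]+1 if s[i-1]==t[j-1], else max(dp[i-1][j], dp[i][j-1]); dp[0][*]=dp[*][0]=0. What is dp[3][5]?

2

   ''  C  T  C  A  C  A  A
''  0  0  0  0  0  0  0  0
 T  0  0  1  1  1  1  1  1
 G  0  0  1  1  1  1  1  1
 C  0  1  1  2  2  2  2  2
 A  0  1  1  2  3  3  3  3
 C  0  1  1  2  3  4  4  4
 C  0  1  1  2  3  4  4  4
 G  0  1  1  2  3  4  4  4
 T  0  1  2  2  3  4  4  4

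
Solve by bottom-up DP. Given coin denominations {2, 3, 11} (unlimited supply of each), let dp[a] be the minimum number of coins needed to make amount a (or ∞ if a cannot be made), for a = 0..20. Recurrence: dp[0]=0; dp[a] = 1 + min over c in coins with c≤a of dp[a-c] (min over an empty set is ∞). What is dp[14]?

 a  0  1  2  3  4  5  6  7  8  9 10 11 12 13 14 15 16 17 18 19 20
dp  0  -  1  1  2  2  2  3  3  3  4  1  4  2  2  3  3  3  4  4  4
(- denotes ∞ / unreachable)

2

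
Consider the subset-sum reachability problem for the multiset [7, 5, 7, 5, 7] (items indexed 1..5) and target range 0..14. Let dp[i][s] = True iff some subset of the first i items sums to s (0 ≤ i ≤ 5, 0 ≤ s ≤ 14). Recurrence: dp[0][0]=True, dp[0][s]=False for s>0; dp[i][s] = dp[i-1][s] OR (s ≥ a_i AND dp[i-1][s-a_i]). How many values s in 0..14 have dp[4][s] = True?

6

i\s   0   1   2   3   4   5   6   7   8   9  10  11  12  13  14
  0   T   F   F   F   F   F   F   F   F   F   F   F   F   F   F
  1   T   F   F   F   F   F   F   T   F   F   F   F   F   F   F
  2   T   F   F   F   F   T   F   T   F   F   F   F   T   F   F
  3   T   F   F   F   F   T   F   T   F   F   F   F   T   F   T
  4   T   F   F   F   F   T   F   T   F   F   T   F   T   F   T
  5   T   F   F   F   F   T   F   T   F   F   T   F   T   F   T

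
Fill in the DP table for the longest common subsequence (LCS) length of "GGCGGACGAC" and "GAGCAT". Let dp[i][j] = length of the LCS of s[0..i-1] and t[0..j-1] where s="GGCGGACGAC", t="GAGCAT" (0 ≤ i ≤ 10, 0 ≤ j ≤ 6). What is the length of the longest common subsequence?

4

   ''  G  A  G  C  A  T
''  0  0  0  0  0  0  0
 G  0  1  1  1  1  1  1
 G  0  1  1  2  2  2  2
 C  0  1  1  2  3  3  3
 G  0  1  1  2  3  3  3
 G  0  1  1  2  3  3  3
 A  0  1  2  2  3  4  4
 C  0  1  2  2  3  4  4
 G  0  1  2  3  3  4  4
 A  0  1  2  3  3  4  4
 C  0  1  2  3  4  4  4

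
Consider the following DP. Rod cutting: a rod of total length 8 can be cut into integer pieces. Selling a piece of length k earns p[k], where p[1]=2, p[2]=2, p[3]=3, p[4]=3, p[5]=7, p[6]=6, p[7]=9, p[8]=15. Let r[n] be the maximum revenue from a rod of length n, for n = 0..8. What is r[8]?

   n    0    1    2    3    4    5    6    7    8
r[n]    0    2    4    6    8   10   12   14   16

16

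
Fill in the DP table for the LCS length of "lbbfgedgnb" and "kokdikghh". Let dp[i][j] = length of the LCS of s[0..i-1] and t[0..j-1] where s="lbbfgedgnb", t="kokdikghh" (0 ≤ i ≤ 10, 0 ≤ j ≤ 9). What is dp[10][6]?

1

   ''  k  o  k  d  i  k  g  h  h
''  0  0  0  0  0  0  0  0  0  0
 l  0  0  0  0  0  0  0  0  0  0
 b  0  0  0  0  0  0  0  0  0  0
 b  0  0  0  0  0  0  0  0  0  0
 f  0  0  0  0  0  0  0  0  0  0
 g  0  0  0  0  0  0  0  1  1  1
 e  0  0  0  0  0  0  0  1  1  1
 d  0  0  0  0  1  1  1  1  1  1
 g  0  0  0  0  1  1  1  2  2  2
 n  0  0  0  0  1  1  1  2  2  2
 b  0  0  0  0  1  1  1  2  2  2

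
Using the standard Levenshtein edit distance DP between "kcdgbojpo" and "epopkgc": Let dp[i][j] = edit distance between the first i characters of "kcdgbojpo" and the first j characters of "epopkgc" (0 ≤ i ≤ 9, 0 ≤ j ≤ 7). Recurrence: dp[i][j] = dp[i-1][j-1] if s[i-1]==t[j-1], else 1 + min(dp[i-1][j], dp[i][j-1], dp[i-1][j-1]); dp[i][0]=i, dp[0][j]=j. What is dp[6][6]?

6

   ''  e  p  o  p  k  g  c
''  0  1  2  3  4  5  6  7
 k  1  1  2  3  4  4  5  6
 c  2  2  2  3  4  5  5  5
 d  3  3  3  3  4  5  6  6
 g  4  4  4  4  4  5  5  6
 b  5  5  5  5  5  5  6  6
 o  6  6  6  5  6  6  6  7
 j  7  7  7  6  6  7  7  7
 p  8  8  7  7  6  7  8  8
 o  9  9  8  7  7  7  8  9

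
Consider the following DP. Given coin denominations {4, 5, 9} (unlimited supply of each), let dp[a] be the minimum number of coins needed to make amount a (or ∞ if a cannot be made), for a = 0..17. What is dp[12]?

 a  0  1  2  3  4  5  6  7  8  9 10 11 12 13 14 15 16 17
dp  0  -  -  -  1  1  -  -  2  1  2  -  3  2  2  3  4  3
(- denotes ∞ / unreachable)

3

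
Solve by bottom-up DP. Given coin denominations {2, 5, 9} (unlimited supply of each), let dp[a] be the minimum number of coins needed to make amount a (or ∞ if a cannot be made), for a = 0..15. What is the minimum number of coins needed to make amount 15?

 a  0  1  2  3  4  5  6  7  8  9 10 11 12 13 14 15
dp  0  -  1  -  2  1  3  2  4  1  2  2  3  3  2  3
(- denotes ∞ / unreachable)

3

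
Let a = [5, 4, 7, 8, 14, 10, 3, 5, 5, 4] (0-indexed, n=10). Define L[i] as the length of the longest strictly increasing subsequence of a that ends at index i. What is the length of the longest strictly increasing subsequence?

4

   i    0    1    2    3    4    5    6    7    8    9
a[i]    5    4    7    8   14   10    3    5    5    4
L[i]    1    1    2    3    4    4    1    2    2    2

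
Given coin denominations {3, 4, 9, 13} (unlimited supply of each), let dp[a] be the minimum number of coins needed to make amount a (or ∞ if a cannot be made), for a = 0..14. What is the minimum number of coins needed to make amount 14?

 a  0  1  2  3  4  5  6  7  8  9 10 11 12 13 14
dp  0  -  -  1  1  -  2  2  2  1  3  3  2  1  4
(- denotes ∞ / unreachable)

4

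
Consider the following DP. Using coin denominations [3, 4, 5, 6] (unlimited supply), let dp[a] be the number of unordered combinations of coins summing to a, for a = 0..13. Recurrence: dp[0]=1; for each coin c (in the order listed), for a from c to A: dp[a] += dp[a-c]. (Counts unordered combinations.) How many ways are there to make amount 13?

4

after  coin     0     1     2     3     4     5     6     7     8     9    10    11    12    13
          3     1     0     0     1     0     0     1     0     0     1     0     0     1     0
          4     1     0     0     1     1     0     1     1     1     1     1     1     2     1
          5     1     0     0     1     1     1     1     1     2     2     2     2     3     3
          6     1     0     0     1     1     1     2     1     2     3     3     3     5     4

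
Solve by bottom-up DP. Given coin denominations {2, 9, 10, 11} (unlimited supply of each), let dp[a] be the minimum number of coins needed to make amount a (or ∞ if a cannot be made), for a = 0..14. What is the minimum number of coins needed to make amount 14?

3

 a  0  1  2  3  4  5  6  7  8  9 10 11 12 13 14
dp  0  -  1  -  2  -  3  -  4  1  1  1  2  2  3
(- denotes ∞ / unreachable)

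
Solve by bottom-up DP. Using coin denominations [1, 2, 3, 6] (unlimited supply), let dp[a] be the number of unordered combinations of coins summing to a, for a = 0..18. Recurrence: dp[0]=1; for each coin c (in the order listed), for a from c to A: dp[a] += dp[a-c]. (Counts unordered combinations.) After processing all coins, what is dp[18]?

after  coin     0     1     2     3     4     5     6     7     8     9    10    11    12    13    14    15    16    17    18
          1     1     1     1     1     1     1     1     1     1     1     1     1     1     1     1     1     1     1     1
          2     1     1     2     2     3     3     4     4     5     5     6     6     7     7     8     8     9     9    10
          3     1     1     2     3     4     5     7     8    10    12    14    16    19    21    24    27    30    33    37
          6     1     1     2     3     4     5     8     9    12    15    18    21    27    30    36    42    48    54    64

64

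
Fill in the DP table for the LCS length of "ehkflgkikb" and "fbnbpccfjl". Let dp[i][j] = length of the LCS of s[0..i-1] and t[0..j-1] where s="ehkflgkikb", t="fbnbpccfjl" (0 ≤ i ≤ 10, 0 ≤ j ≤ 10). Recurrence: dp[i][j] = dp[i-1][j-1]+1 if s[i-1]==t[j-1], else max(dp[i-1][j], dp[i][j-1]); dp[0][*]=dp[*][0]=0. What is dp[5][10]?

2

   ''  f  b  n  b  p  c  c  f  j  l
''  0  0  0  0  0  0  0  0  0  0  0
 e  0  0  0  0  0  0  0  0  0  0  0
 h  0  0  0  0  0  0  0  0  0  0  0
 k  0  0  0  0  0  0  0  0  0  0  0
 f  0  1  1  1  1  1  1  1  1  1  1
 l  0  1  1  1  1  1  1  1  1  1  2
 g  0  1  1  1  1  1  1  1  1  1  2
 k  0  1  1  1  1  1  1  1  1  1  2
 i  0  1  1  1  1  1  1  1  1  1  2
 k  0  1  1  1  1  1  1  1  1  1  2
 b  0  1  2  2  2  2  2  2  2  2  2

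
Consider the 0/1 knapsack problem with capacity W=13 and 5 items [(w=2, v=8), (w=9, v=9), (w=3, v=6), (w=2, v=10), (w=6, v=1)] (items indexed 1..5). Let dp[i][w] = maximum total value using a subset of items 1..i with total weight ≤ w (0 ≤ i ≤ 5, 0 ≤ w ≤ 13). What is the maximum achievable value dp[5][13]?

27

i\w   0   1   2   3   4   5   6   7   8   9  10  11  12  13
  0   0   0   0   0   0   0   0   0   0   0   0   0   0   0
  1   0   0   8   8   8   8   8   8   8   8   8   8   8   8
  2   0   0   8   8   8   8   8   8   8   9   9  17  17  17
  3   0   0   8   8   8  14  14  14  14  14  14  17  17  17
  4   0   0  10  10  18  18  18  24  24  24  24  24  24  27
  5   0   0  10  10  18  18  18  24  24  24  24  24  24  27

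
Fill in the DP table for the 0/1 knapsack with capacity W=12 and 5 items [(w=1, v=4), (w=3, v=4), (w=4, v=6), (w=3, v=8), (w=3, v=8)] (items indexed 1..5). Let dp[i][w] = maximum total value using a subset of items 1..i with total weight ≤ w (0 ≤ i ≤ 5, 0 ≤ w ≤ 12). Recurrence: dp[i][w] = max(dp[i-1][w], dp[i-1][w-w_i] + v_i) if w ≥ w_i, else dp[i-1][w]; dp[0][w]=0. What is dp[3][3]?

i\w   0   1   2   3   4   5   6   7   8   9  10  11  12
  0   0   0   0   0   0   0   0   0   0   0   0   0   0
  1   0   4   4   4   4   4   4   4   4   4   4   4   4
  2   0   4   4   4   8   8   8   8   8   8   8   8   8
  3   0   4   4   4   8  10  10  10  14  14  14  14  14
  4   0   4   4   8  12  12  12  16  18  18  18  22  22
  5   0   4   4   8  12  12  16  20  20  20  24  26  26

4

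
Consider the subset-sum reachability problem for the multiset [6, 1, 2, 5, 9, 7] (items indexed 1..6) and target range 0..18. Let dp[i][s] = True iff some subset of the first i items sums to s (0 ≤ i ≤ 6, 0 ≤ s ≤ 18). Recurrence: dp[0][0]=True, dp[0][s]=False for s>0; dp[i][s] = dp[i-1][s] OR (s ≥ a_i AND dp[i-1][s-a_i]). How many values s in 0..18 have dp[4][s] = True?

i\s   0   1   2   3   4   5   6   7   8   9  10  11  12  13  14  15  16  17  18
  0   T   F   F   F   F   F   F   F   F   F   F   F   F   F   F   F   F   F   F
  1   T   F   F   F   F   F   T   F   F   F   F   F   F   F   F   F   F   F   F
  2   T   T   F   F   F   F   T   T   F   F   F   F   F   F   F   F   F   F   F
  3   T   T   T   T   F   F   T   T   T   T   F   F   F   F   F   F   F   F   F
  4   T   T   T   T   F   T   T   T   T   T   F   T   T   T   T   F   F   F   F
  5   T   T   T   T   F   T   T   T   T   T   T   T   T   T   T   T   T   T   T
  6   T   T   T   T   F   T   T   T   T   T   T   T   T   T   T   T   T   T   T

13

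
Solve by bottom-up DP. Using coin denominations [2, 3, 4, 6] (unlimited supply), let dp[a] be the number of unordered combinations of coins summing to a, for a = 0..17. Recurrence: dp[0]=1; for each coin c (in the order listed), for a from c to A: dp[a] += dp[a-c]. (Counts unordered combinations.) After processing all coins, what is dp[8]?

after  coin     0     1     2     3     4     5     6     7     8     9    10    11    12    13    14    15    16    17
          2     1     0     1     0     1     0     1     0     1     0     1     0     1     0     1     0     1     0
          3     1     0     1     1     1     1     2     1     2     2     2     2     3     2     3     3     3     3
          4     1     0     1     1     2     1     3     2     4     3     5     4     7     5     8     7    10     8
          6     1     0     1     1     2     1     4     2     5     4     7     5    11     7    13    11    17    13

5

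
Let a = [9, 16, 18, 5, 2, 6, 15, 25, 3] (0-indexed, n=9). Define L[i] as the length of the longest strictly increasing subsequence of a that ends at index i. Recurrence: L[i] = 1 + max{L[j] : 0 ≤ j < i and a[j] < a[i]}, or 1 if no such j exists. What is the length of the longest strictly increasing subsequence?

   i    0    1    2    3    4    5    6    7    8
a[i]    9   16   18    5    2    6   15   25    3
L[i]    1    2    3    1    1    2    3    4    2

4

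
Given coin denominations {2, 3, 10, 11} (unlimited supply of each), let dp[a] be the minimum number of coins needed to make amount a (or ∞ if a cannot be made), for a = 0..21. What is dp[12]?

2

 a  0  1  2  3  4  5  6  7  8  9 10 11 12 13 14 15 16 17 18 19 20 21
dp  0  -  1  1  2  2  2  3  3  3  1  1  2  2  2  3  3  3  4  4  2  2
(- denotes ∞ / unreachable)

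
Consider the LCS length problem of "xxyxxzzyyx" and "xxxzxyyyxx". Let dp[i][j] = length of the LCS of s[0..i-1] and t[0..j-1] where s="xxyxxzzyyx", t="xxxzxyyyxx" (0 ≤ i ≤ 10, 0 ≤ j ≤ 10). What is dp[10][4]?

4

   ''  x  x  x  z  x  y  y  y  x  x
''  0  0  0  0  0  0  0  0  0  0  0
 x  0  1  1  1  1  1  1  1  1  1  1
 x  0  1  2  2  2  2  2  2  2  2  2
 y  0  1  2  2  2  2  3  3  3  3  3
 x  0  1  2  3  3  3  3  3  3  4  4
 x  0  1  2  3  3  4  4  4  4  4  5
 z  0  1  2  3  4  4  4  4  4  4  5
 z  0  1  2  3  4  4  4  4  4  4  5
 y  0  1  2  3  4  4  5  5  5  5  5
 y  0  1  2  3  4  4  5  6  6  6  6
 x  0  1  2  3  4  5  5  6  6  7  7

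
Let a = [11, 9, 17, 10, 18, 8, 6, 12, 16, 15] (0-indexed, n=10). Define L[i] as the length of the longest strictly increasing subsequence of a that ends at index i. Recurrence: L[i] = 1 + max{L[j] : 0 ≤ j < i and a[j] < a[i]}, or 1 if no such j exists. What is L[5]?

1

   i    0    1    2    3    4    5    6    7    8    9
a[i]   11    9   17   10   18    8    6   12   16   15
L[i]    1    1    2    2    3    1    1    3    4    4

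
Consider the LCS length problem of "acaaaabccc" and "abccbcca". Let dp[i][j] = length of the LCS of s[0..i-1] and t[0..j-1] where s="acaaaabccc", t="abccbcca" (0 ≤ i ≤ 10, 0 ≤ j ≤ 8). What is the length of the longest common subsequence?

   ''  a  b  c  c  b  c  c  a
''  0  0  0  0  0  0  0  0  0
 a  0  1  1  1  1  1  1  1  1
 c  0  1  1  2  2  2  2  2  2
 a  0  1  1  2  2  2  2  2  3
 a  0  1  1  2  2  2  2  2  3
 a  0  1  1  2  2  2  2  2  3
 a  0  1  1  2  2  2  2  2  3
 b  0  1  2  2  2  3  3  3  3
 c  0  1  2  3  3  3  4  4  4
 c  0  1  2  3  4  4  4  5  5
 c  0  1  2  3  4  4  5  5  5

5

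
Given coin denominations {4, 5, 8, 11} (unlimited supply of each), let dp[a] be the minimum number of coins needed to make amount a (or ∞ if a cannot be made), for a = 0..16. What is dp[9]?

 a  0  1  2  3  4  5  6  7  8  9 10 11 12 13 14 15 16
dp  0  -  -  -  1  1  -  -  1  2  2  1  2  2  3  2  2
(- denotes ∞ / unreachable)

2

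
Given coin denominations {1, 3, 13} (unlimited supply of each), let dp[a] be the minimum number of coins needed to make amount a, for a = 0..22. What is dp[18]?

 a  0  1  2  3  4  5  6  7  8  9 10 11 12 13 14 15 16 17 18 19 20 21 22
dp  0  1  2  1  2  3  2  3  4  3  4  5  4  1  2  3  2  3  4  3  4  5  4

4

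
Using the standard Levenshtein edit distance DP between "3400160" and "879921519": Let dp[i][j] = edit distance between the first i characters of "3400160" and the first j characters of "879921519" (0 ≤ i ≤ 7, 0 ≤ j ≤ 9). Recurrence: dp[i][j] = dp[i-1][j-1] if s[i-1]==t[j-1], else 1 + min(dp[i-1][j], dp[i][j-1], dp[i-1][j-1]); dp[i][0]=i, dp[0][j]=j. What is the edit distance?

   ''  8  7  9  9  2  1  5  1  9
''  0  1  2  3  4  5  6  7  8  9
 3  1  1  2  3  4  5  6  7  8  9
 4  2  2  2  3  4  5  6  7  8  9
 0  3  3  3  3  4  5  6  7  8  9
 0  4  4  4  4  4  5  6  7  8  9
 1  5  5  5  5  5  5  5  6  7  8
 6  6  6  6  6  6  6  6  6  7  8
 0  7  7  7  7  7  7  7  7  7  8

8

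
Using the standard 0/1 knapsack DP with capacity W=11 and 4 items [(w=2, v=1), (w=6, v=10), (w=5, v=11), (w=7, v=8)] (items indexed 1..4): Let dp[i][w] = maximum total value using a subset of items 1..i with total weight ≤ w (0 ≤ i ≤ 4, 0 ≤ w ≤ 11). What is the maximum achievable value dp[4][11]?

i\w   0   1   2   3   4   5   6   7   8   9  10  11
  0   0   0   0   0   0   0   0   0   0   0   0   0
  1   0   0   1   1   1   1   1   1   1   1   1   1
  2   0   0   1   1   1   1  10  10  11  11  11  11
  3   0   0   1   1   1  11  11  12  12  12  12  21
  4   0   0   1   1   1  11  11  12  12  12  12  21

21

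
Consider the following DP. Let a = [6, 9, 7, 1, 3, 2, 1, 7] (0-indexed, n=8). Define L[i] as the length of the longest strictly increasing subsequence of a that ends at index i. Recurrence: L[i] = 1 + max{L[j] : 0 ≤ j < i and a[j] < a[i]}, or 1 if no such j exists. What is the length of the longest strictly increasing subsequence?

3

   i    0    1    2    3    4    5    6    7
a[i]    6    9    7    1    3    2    1    7
L[i]    1    2    2    1    2    2    1    3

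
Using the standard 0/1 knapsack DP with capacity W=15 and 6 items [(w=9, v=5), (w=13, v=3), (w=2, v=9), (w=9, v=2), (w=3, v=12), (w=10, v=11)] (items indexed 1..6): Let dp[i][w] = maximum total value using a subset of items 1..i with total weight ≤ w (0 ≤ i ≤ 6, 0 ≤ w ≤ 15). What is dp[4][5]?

9

i\w   0   1   2   3   4   5   6   7   8   9  10  11  12  13  14  15
  0   0   0   0   0   0   0   0   0   0   0   0   0   0   0   0   0
  1   0   0   0   0   0   0   0   0   0   5   5   5   5   5   5   5
  2   0   0   0   0   0   0   0   0   0   5   5   5   5   5   5   5
  3   0   0   9   9   9   9   9   9   9   9   9  14  14  14  14  14
  4   0   0   9   9   9   9   9   9   9   9   9  14  14  14  14  14
  5   0   0   9  12  12  21  21  21  21  21  21  21  21  21  26  26
  6   0   0   9  12  12  21  21  21  21  21  21  21  21  23  26  32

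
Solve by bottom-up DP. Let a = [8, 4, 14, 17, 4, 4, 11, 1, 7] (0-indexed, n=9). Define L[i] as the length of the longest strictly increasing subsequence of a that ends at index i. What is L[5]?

1

   i    0    1    2    3    4    5    6    7    8
a[i]    8    4   14   17    4    4   11    1    7
L[i]    1    1    2    3    1    1    2    1    2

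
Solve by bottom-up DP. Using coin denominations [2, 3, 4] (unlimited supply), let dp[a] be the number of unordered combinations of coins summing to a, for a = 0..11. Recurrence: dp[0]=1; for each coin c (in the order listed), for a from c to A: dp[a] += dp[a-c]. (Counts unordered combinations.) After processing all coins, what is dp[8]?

after  coin     0     1     2     3     4     5     6     7     8     9    10    11
          2     1     0     1     0     1     0     1     0     1     0     1     0
          3     1     0     1     1     1     1     2     1     2     2     2     2
          4     1     0     1     1     2     1     3     2     4     3     5     4

4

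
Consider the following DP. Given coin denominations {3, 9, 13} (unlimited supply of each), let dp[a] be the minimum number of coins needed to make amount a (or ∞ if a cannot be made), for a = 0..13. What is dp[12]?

 a  0  1  2  3  4  5  6  7  8  9 10 11 12 13
dp  0  -  -  1  -  -  2  -  -  1  -  -  2  1
(- denotes ∞ / unreachable)

2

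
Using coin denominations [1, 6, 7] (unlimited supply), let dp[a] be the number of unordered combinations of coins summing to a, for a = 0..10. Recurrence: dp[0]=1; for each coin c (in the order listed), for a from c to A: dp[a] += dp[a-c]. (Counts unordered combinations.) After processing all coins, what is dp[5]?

after  coin     0     1     2     3     4     5     6     7     8     9    10
          1     1     1     1     1     1     1     1     1     1     1     1
          6     1     1     1     1     1     1     2     2     2     2     2
          7     1     1     1     1     1     1     2     3     3     3     3

1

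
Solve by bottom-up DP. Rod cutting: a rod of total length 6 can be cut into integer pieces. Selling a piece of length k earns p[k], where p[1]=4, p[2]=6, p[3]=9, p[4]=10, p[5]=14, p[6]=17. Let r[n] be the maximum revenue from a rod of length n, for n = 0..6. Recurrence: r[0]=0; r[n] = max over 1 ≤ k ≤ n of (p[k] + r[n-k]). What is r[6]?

24

   n    0    1    2    3    4    5    6
r[n]    0    4    8   12   16   20   24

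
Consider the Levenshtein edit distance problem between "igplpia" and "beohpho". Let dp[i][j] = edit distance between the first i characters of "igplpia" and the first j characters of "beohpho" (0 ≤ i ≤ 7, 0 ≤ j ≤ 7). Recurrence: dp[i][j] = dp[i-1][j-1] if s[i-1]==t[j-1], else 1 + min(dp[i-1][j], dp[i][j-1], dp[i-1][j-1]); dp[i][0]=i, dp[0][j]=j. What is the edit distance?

   ''  b  e  o  h  p  h  o
''  0  1  2  3  4  5  6  7
 i  1  1  2  3  4  5  6  7
 g  2  2  2  3  4  5  6  7
 p  3  3  3  3  4  4  5  6
 l  4  4  4  4  4  5  5  6
 p  5  5  5  5  5  4  5  6
 i  6  6  6  6  6  5  5  6
 a  7  7  7  7  7  6  6  6

6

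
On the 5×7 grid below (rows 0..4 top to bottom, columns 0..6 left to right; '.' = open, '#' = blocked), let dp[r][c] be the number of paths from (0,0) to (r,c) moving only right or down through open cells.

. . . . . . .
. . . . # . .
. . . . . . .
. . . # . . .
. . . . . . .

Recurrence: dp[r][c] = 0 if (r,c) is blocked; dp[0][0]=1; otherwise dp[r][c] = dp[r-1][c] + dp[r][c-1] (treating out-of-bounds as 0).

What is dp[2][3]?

10

r\c   0   1   2   3   4   5   6
  0   1   1   1   1   1   1   1
  1   1   2   3   4   0   1   2
  2   1   3   6  10  10  11  13
  3   1   4  10   0  10  21  34
  4   1   5  15  15  25  46  80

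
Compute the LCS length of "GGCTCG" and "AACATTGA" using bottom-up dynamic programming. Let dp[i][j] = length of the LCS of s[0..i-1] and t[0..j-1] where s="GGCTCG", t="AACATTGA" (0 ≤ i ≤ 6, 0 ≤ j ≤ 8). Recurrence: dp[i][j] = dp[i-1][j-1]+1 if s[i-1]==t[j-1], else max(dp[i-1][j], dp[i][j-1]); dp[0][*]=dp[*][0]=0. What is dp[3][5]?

   ''  A  A  C  A  T  T  G  A
''  0  0  0  0  0  0  0  0  0
 G  0  0  0  0  0  0  0  1  1
 G  0  0  0  0  0  0  0  1  1
 C  0  0  0  1  1  1  1  1  1
 T  0  0  0  1  1  2  2  2  2
 C  0  0  0  1  1  2  2  2  2
 G  0  0  0  1  1  2  2  3  3

1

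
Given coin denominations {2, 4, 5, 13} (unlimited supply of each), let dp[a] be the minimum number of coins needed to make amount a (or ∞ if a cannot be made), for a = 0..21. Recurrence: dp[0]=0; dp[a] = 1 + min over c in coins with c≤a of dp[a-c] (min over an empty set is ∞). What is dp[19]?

3

 a  0  1  2  3  4  5  6  7  8  9 10 11 12 13 14 15 16 17 18 19 20 21
dp  0  -  1  -  1  1  2  2  2  2  2  3  3  1  3  2  4  2  2  3  3  3
(- denotes ∞ / unreachable)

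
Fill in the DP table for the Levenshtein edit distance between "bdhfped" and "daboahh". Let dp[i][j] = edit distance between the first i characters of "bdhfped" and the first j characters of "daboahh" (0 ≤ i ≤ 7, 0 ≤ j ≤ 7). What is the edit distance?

   ''  d  a  b  o  a  h  h
''  0  1  2  3  4  5  6  7
 b  1  1  2  2  3  4  5  6
 d  2  1  2  3  3  4  5  6
 h  3  2  2  3  4  4  4  5
 f  4  3  3  3  4  5  5  5
 p  5  4  4  4  4  5  6  6
 e  6  5  5  5  5  5  6  7
 d  7  6  6  6  6  6  6  7

7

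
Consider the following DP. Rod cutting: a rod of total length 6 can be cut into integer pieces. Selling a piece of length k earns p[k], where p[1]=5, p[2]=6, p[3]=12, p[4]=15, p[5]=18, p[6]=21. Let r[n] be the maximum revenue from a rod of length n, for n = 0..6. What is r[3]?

15

   n    0    1    2    3    4    5    6
r[n]    0    5   10   15   20   25   30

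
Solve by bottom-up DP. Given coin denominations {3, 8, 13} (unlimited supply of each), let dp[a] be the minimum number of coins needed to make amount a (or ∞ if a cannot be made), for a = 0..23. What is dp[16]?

2

 a  0  1  2  3  4  5  6  7  8  9 10 11 12 13 14 15 16 17 18 19 20 21 22 23
dp  0  -  -  1  -  -  2  -  1  3  -  2  4  1  3  5  2  4  6  3  5  2  4  6
(- denotes ∞ / unreachable)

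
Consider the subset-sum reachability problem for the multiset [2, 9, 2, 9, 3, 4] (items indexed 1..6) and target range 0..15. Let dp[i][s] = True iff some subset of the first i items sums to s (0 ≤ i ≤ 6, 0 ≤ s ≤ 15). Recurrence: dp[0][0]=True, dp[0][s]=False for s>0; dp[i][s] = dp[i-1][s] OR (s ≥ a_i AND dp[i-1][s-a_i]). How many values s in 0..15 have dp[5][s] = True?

11

i\s   0   1   2   3   4   5   6   7   8   9  10  11  12  13  14  15
  0   T   F   F   F   F   F   F   F   F   F   F   F   F   F   F   F
  1   T   F   T   F   F   F   F   F   F   F   F   F   F   F   F   F
  2   T   F   T   F   F   F   F   F   F   T   F   T   F   F   F   F
  3   T   F   T   F   T   F   F   F   F   T   F   T   F   T   F   F
  4   T   F   T   F   T   F   F   F   F   T   F   T   F   T   F   F
  5   T   F   T   T   T   T   F   T   F   T   F   T   T   T   T   F
  6   T   F   T   T   T   T   T   T   T   T   F   T   T   T   T   T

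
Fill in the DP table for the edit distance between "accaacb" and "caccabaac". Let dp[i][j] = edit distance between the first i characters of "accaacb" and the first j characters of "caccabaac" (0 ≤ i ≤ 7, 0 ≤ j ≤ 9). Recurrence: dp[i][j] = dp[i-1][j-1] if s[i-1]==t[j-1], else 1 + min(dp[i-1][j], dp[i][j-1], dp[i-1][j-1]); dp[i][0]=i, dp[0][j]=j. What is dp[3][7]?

4

   ''  c  a  c  c  a  b  a  a  c
''  0  1  2  3  4  5  6  7  8  9
 a  1  1  1  2  3  4  5  6  7  8
 c  2  1  2  1  2  3  4  5  6  7
 c  3  2  2  2  1  2  3  4  5  6
 a  4  3  2  3  2  1  2  3  4  5
 a  5  4  3  3  3  2  2  2  3  4
 c  6  5  4  3  3  3  3  3  3  3
 b  7  6  5  4  4  4  3  4  4  4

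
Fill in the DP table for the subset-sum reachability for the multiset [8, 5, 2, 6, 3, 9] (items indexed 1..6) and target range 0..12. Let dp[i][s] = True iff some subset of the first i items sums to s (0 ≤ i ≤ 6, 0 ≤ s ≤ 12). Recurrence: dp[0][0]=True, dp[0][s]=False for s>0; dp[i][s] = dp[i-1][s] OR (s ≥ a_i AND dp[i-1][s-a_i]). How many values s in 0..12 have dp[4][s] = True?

8

i\s   0   1   2   3   4   5   6   7   8   9  10  11  12
  0   T   F   F   F   F   F   F   F   F   F   F   F   F
  1   T   F   F   F   F   F   F   F   T   F   F   F   F
  2   T   F   F   F   F   T   F   F   T   F   F   F   F
  3   T   F   T   F   F   T   F   T   T   F   T   F   F
  4   T   F   T   F   F   T   T   T   T   F   T   T   F
  5   T   F   T   T   F   T   T   T   T   T   T   T   F
  6   T   F   T   T   F   T   T   T   T   T   T   T   T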